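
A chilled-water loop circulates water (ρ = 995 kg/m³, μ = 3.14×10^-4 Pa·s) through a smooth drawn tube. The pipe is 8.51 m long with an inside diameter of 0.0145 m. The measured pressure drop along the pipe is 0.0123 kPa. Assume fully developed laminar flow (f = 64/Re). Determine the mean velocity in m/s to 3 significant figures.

For laminar flow, f = 64/Re with Re = ρVD/μ, so Darcy-Weisbach reduces to ΔP = 32μLV/D². Solving for V: V = ΔP·D²/(32μL) = 12.3·(0.0145)²/(32·0.000314·8.51) = 0.03024 m/s.
Check: Re = ρVD/μ = 995·0.03024·0.0145/0.000314 = 1390 < 2300, so the laminar assumption holds.

V ≈ 0.0302 m/s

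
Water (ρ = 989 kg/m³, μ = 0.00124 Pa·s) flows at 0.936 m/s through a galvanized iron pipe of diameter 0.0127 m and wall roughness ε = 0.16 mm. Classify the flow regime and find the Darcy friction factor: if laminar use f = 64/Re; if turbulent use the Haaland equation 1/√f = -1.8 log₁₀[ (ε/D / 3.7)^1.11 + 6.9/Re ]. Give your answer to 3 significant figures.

f ≈ 0.0459

Re = ρVD/μ = 989·0.936·0.0127/0.00124 = 9481.
Re > 4000 → turbulent. ε/D = 0.00016/0.0127 = 0.0126; Haaland: 1/√f = -1.8 log₁₀[0.00182 + 0.000728] = 4.668, so f = 0.04589.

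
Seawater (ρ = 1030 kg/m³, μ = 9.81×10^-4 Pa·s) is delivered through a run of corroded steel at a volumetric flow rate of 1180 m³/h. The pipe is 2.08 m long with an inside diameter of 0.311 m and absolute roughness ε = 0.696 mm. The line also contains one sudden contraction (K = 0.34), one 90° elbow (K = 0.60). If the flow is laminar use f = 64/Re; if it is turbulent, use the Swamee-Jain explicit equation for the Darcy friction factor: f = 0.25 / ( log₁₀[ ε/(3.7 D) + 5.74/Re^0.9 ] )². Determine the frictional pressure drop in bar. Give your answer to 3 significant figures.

ΔP ≈ 0.106 bar

Q = 1180 m³/h = 1180/3600 = 0.3278 m³/s.
Cross-sectional area A = πD²/4 = π(0.311)²/4 = 0.07596 m²; mean velocity V = Q/A = 0.3278/0.07596 = 4.315 m/s.
Reynolds number Re = ρVD/μ = 1030 · 4.315 · 0.311 / 0.000981 = 1.409e+06.
Re > 4000 → turbulent. Relative roughness ε/D = 0.000696/0.311 = 0.00224. Swamee-Jain: f = 0.25/(log₁₀[0.00224/3.7 + 5.74/1.409e+06^0.9])² = 0.25/(log₁₀[0.000605 + 1.68e-05])² = 0.25/(-3.206)² = 0.02432.
Total minor-loss coefficient ΣK = 1·0.34 + 1·0.6 = 0.94.
ΔP = [f·L/D + ΣK]·(ρV²/2) = [0.02432·2.08/0.311 + 0.94]·(1030·4.315²/2) = [0.1626 + 0.94]·9588 = 1.057e+04 Pa.
ΔP = 1.057e+04 Pa = 0.106 bar.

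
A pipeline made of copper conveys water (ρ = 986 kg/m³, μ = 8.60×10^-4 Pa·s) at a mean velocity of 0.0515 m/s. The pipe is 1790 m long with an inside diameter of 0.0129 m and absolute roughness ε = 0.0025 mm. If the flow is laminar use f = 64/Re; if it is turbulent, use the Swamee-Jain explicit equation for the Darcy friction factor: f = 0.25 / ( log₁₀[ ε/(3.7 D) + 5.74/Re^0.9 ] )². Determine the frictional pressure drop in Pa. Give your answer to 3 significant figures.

ΔP ≈ 15200 Pa

Reynolds number Re = ρVD/μ = 986 · 0.0515 · 0.0129 / 0.00086 = 761.7.
Re < 2300 → laminar flow, so f = 64/Re = 64/761.7 = 0.08402 (the turbulent correlation is not needed).
Darcy-Weisbach: ΔP = f(L/D)(ρV²/2) = 0.08402·(1790/0.0129)·(986·0.0515²/2) = 0.08402·1.388e+05·1.308 = 1.525e+04 Pa.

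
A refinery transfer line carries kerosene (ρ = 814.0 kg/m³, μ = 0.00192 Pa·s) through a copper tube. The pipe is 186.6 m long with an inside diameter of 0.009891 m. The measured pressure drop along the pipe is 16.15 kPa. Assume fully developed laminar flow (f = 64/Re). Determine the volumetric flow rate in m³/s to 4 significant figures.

For laminar flow, f = 64/Re with Re = ρVD/μ, so Darcy-Weisbach reduces to ΔP = 32μLV/D². Solving for V: V = ΔP·D²/(32μL) = 1.615e+04·(0.009891)²/(32·0.00192·186.6) = 0.1378 m/s.
Check: Re = ρVD/μ = 814·0.1378·0.009891/0.00192 = 577.9 < 2300, so the laminar assumption holds.
Q = V·A = 0.1378·(π/4·0.009891²) = 1.059e-05 m³/s = 1.059×10^-5 m³/s.

Q ≈ 1.059×10^-5 m³/s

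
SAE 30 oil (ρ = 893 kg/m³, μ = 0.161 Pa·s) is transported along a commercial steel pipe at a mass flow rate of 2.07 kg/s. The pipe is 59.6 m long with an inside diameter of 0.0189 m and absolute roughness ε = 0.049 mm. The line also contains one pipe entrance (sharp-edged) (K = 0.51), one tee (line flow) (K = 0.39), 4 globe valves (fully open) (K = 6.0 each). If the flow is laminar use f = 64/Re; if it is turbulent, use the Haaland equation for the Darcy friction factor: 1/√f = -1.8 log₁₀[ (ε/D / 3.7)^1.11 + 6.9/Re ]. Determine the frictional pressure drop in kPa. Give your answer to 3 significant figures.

ΔP ≈ 7860 kPa

A = πD²/4 = π(0.0189)²/4 = 0.0002806 m²; mean velocity V = ṁ/(ρA) = 2.07/(893 · 0.0002806) = 8.262 m/s.
Reynolds number Re = ρVD/μ = 893 · 8.262 · 0.0189 / 0.161 = 866.1.
Re < 2300 → laminar flow, so f = 64/Re = 64/866.1 = 0.07389 (the turbulent correlation is not needed).
Total minor-loss coefficient ΣK = 1·0.51 + 1·0.39 + 4·6 = 24.9.
ΔP = [f·L/D + ΣK]·(ρV²/2) = [0.07389·59.6/0.0189 + 24.9]·(893·8.262²/2) = [233 + 24.9]·3.048e+04 = 7.861e+06 Pa.
ΔP = 7.861e+06 Pa = 7860 kPa.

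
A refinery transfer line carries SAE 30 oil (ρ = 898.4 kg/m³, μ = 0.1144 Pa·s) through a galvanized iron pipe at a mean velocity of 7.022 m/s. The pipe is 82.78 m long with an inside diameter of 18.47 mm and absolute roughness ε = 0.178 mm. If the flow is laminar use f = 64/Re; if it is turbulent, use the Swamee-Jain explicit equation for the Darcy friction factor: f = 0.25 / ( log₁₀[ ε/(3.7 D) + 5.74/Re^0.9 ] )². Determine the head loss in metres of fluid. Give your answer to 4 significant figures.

Reynolds number Re = ρVD/μ = 898.4 · 7.022 · 0.01847 / 0.114 = 1019.
Re < 2300 → laminar flow, so f = 64/Re = 64/1019 = 0.06284 (the turbulent correlation is not needed).
Darcy-Weisbach: ΔP = f(L/D)(ρV²/2) = 0.06284·(82.78/0.01847)·(898.4·7.022²/2) = 0.06284·4482·2.215e+04 = 6.238e+06 Pa.
Head loss h_f = ΔP/(ρg) = 6.238e+06/(898.4·9.81) = 707.8 m.

h_f ≈ 707.8 m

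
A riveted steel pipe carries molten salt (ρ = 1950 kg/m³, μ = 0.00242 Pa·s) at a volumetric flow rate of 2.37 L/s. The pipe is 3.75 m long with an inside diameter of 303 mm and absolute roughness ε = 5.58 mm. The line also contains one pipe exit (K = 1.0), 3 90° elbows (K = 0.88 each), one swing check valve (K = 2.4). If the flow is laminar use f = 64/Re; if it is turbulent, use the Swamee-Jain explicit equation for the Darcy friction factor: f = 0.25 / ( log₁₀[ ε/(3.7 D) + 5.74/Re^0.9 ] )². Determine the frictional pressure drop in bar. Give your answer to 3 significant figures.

Q = 2.37 L/s = 2.37/1000 = 0.00237 m³/s.
Cross-sectional area A = πD²/4 = π(0.303)²/4 = 0.07211 m²; mean velocity V = Q/A = 0.00237/0.07211 = 0.03287 m/s.
Reynolds number Re = ρVD/μ = 1950 · 0.03287 · 0.303 / 0.00242 = 8025.
Re > 4000 → turbulent. Relative roughness ε/D = 0.00558/0.303 = 0.0184. Swamee-Jain: f = 0.25/(log₁₀[0.0184/3.7 + 5.74/8025^0.9])² = 0.25/(log₁₀[0.00498 + 0.00176])² = 0.25/(-2.172)² = 0.05301.
Total minor-loss coefficient ΣK = 1·1 + 3·0.88 + 1·2.4 = 6.04.
ΔP = [f·L/D + ΣK]·(ρV²/2) = [0.05301·3.75/0.303 + 6.04]·(1950·0.03287²/2) = [0.6561 + 6.04]·1.053 = 7.053 Pa.
ΔP = 7.053 Pa = 7.05×10^-5 bar.

ΔP ≈ 7.05×10^-5 bar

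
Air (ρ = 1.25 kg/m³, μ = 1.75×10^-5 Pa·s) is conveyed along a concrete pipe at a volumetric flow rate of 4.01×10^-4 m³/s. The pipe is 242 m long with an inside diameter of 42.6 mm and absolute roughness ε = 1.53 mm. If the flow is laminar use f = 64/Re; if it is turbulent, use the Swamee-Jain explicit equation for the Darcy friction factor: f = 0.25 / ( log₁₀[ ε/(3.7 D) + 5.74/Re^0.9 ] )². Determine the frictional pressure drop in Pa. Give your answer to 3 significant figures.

Cross-sectional area A = πD²/4 = π(0.0426)²/4 = 0.001425 m²; mean velocity V = Q/A = 0.000401/0.001425 = 0.2813 m/s.
Reynolds number Re = ρVD/μ = 1.25 · 0.2813 · 0.0426 / 1.75e-05 = 856.1.
Re < 2300 → laminar flow, so f = 64/Re = 64/856.1 = 0.07476 (the turbulent correlation is not needed).
Darcy-Weisbach: ΔP = f(L/D)(ρV²/2) = 0.07476·(242/0.0426)·(1.25·0.2813²/2) = 0.07476·5681·0.04947 = 21.01 Pa.

ΔP ≈ 21.0 Pa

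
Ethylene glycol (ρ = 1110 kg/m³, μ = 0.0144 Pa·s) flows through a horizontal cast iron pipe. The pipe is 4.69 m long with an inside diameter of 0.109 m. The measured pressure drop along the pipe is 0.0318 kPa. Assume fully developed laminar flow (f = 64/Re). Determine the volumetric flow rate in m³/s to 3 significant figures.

Q ≈ 0.00163 m³/s

For laminar flow, f = 64/Re with Re = ρVD/μ, so Darcy-Weisbach reduces to ΔP = 32μLV/D². Solving for V: V = ΔP·D²/(32μL) = 31.8·(0.109)²/(32·0.0144·4.69) = 0.1748 m/s.
Check: Re = ρVD/μ = 1110·0.1748·0.109/0.0144 = 1469 < 2300, so the laminar assumption holds.
Q = V·A = 0.1748·(π/4·0.109²) = 0.001631 m³/s = 0.00163 m³/s.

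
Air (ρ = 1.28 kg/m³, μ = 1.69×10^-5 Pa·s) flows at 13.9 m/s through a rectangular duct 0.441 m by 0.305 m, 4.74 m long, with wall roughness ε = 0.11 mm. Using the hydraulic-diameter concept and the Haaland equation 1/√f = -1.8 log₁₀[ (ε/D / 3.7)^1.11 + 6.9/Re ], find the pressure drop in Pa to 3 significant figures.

Hydraulic diameter D_h = 4A/P = 4·(0.441·0.305)/(2·(0.441+0.305)) = 0.538/1.492 = 0.3606 m.
Re = ρVD_h/μ = 1.28·13.9·0.3606/1.69e-05 = 3.796e+05.
ε/D_h = 0.00011/0.3606 = 0.000305; Haaland gives 1/√f = -1.8 log₁₀[2.93e-05+1.82e-05] = 7.782, so f = 0.01651.
ΔP = f(L/D_h)(ρV²/2) = 0.01651·4.74/0.3606·123.7 = 26.84 Pa.

ΔP ≈ 26.8 Pa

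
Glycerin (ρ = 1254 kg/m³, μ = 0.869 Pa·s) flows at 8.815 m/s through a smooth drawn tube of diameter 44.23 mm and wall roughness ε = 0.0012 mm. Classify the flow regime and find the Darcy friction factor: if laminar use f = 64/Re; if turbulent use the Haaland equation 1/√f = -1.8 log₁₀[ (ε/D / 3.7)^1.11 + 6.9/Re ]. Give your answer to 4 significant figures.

f ≈ 0.1138

Re = ρVD/μ = 1254·8.815·0.04423/0.869 = 562.6.
Re < 2300 → laminar, so f = 64/Re = 0.1138 (roughness is irrelevant in laminar flow).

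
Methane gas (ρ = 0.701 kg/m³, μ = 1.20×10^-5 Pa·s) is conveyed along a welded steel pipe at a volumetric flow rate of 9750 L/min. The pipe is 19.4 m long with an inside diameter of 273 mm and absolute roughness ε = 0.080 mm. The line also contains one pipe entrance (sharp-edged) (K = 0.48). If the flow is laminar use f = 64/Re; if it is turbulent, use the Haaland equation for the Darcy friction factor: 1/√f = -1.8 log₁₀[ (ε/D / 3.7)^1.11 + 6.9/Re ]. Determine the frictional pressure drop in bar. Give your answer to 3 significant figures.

Q = 9750 L/min = 9750/60000 = 0.1625 m³/s.
Cross-sectional area A = πD²/4 = π(0.273)²/4 = 0.05853 m²; mean velocity V = Q/A = 0.1625/0.05853 = 2.776 m/s.
Reynolds number Re = ρVD/μ = 0.701 · 2.776 · 0.273 / 1.2e-05 = 4.427e+04.
Re > 4000 → turbulent. Relative roughness ε/D = 8e-05/0.273 = 0.000293. Haaland: 1/√f = -1.8 log₁₀[(0.000293/3.7)^1.11 + 6.9/4.427e+04] = -1.8 log₁₀[2.8e-05 + 0.000156] = 6.724, so f = 0.02212.
Total minor-loss coefficient ΣK = 1·0.48 = 0.48.
ΔP = [f·L/D + ΣK]·(ρV²/2) = [0.02212·19.4/0.273 + 0.48]·(0.701·2.776²/2) = [1.572 + 0.48]·2.701 = 5.542 Pa.
ΔP = 5.542 Pa = 5.54×10^-5 bar.

ΔP ≈ 5.54×10^-5 bar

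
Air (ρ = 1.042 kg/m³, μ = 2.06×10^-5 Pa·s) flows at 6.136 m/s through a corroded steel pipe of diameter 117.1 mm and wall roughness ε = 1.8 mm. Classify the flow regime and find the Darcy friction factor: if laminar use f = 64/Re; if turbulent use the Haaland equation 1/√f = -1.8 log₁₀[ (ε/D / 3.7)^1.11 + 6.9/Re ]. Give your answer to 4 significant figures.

f ≈ 0.04536

Re = ρVD/μ = 1.042·6.136·0.1171/2.06e-05 = 3.634e+04.
Re > 4000 → turbulent. ε/D = 0.0018/0.1171 = 0.0154; Haaland: 1/√f = -1.8 log₁₀[0.00227 + 0.00019] = 4.695, so f = 0.04536.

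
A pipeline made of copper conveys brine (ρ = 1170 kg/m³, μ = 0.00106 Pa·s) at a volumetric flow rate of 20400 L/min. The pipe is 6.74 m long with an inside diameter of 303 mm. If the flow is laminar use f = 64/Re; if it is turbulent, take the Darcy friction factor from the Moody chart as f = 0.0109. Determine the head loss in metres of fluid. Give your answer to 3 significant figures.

h_f ≈ 0.275 m

Q = 20400 L/min = 20400/60000 = 0.34 m³/s.
Cross-sectional area A = πD²/4 = π(0.303)²/4 = 0.07211 m²; mean velocity V = Q/A = 0.34/0.07211 = 4.715 m/s.
Reynolds number Re = ρVD/μ = 1170 · 4.715 · 0.303 / 0.00106 = 1.577e+06.
Re > 4000 → turbulent; use the Moody-chart value f = 0.0109.
Darcy-Weisbach: ΔP = f(L/D)(ρV²/2) = 0.0109·(6.74/0.303)·(1170·4.715²/2) = 0.0109·22.24·1.301e+04 = 3154 Pa.
Head loss h_f = ΔP/(ρg) = 3154/(1170·9.81) = 0.275 m.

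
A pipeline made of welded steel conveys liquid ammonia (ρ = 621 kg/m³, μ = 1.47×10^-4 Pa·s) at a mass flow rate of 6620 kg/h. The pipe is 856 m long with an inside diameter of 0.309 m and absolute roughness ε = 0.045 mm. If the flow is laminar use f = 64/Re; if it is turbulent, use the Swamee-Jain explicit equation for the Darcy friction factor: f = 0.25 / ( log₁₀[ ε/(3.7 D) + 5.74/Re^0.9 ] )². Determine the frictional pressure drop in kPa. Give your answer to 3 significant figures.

ΔP ≈ 0.0284 kPa

ṁ = 6620 kg/h = 6620/3600 = 1.839 kg/s.
A = πD²/4 = π(0.309)²/4 = 0.07499 m²; mean velocity V = ṁ/(ρA) = 1.839/(621 · 0.07499) = 0.03949 m/s.
Reynolds number Re = ρVD/μ = 621 · 0.03949 · 0.309 / 0.000147 = 5.155e+04.
Re > 4000 → turbulent. Relative roughness ε/D = 4.5e-05/0.309 = 0.000146. Swamee-Jain: f = 0.25/(log₁₀[0.000146/3.7 + 5.74/5.155e+04^0.9])² = 0.25/(log₁₀[3.94e-05 + 0.00033])² = 0.25/(-3.433)² = 0.02121.
Darcy-Weisbach: ΔP = f(L/D)(ρV²/2) = 0.02121·(856/0.309)·(621·0.03949²/2) = 0.02121·2770·0.4841 = 28.45 Pa.
ΔP = 28.45 Pa = 0.0284 kPa.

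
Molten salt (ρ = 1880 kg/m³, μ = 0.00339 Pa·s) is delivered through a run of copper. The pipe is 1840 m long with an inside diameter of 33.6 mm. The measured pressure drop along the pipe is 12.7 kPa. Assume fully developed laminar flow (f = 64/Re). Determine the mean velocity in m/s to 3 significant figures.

V ≈ 0.0718 m/s

For laminar flow, f = 64/Re with Re = ρVD/μ, so Darcy-Weisbach reduces to ΔP = 32μLV/D². Solving for V: V = ΔP·D²/(32μL) = 1.27e+04·(0.0336)²/(32·0.00339·1840) = 0.07183 m/s.
Check: Re = ρVD/μ = 1880·0.07183·0.0336/0.00339 = 1338 < 2300, so the laminar assumption holds.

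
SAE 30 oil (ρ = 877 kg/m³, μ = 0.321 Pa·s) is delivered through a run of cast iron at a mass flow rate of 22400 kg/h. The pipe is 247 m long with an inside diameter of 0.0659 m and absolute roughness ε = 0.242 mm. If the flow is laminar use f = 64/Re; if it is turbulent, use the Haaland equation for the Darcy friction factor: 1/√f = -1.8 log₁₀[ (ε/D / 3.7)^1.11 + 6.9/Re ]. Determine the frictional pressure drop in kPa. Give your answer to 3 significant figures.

ṁ = 22400 kg/h = 22400/3600 = 6.222 kg/s.
A = πD²/4 = π(0.0659)²/4 = 0.003411 m²; mean velocity V = ṁ/(ρA) = 6.222/(877 · 0.003411) = 2.08 m/s.
Reynolds number Re = ρVD/μ = 877 · 2.08 · 0.0659 / 0.321 = 374.5.
Re < 2300 → laminar flow, so f = 64/Re = 64/374.5 = 0.1709 (the turbulent correlation is not needed).
Darcy-Weisbach: ΔP = f(L/D)(ρV²/2) = 0.1709·(247/0.0659)·(877·2.08²/2) = 0.1709·3748·1897 = 1.215e+06 Pa.
ΔP = 1.215e+06 Pa = 1220 kPa.

ΔP ≈ 1220 kPa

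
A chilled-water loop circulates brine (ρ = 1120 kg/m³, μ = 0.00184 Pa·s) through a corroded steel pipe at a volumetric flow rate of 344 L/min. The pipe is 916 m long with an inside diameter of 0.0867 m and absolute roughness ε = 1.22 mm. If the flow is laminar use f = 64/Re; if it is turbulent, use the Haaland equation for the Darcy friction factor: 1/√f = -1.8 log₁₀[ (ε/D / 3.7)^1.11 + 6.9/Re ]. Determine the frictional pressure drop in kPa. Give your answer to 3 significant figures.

ΔP ≈ 244 kPa

Q = 344 L/min = 344/60000 = 0.005733 m³/s.
Cross-sectional area A = πD²/4 = π(0.0867)²/4 = 0.005904 m²; mean velocity V = Q/A = 0.005733/0.005904 = 0.9711 m/s.
Reynolds number Re = ρVD/μ = 1120 · 0.9711 · 0.0867 / 0.00184 = 5.125e+04.
Re > 4000 → turbulent. Relative roughness ε/D = 0.00122/0.0867 = 0.0141. Haaland: 1/√f = -1.8 log₁₀[(0.0141/3.7)^1.11 + 6.9/5.125e+04] = -1.8 log₁₀[0.00206 + 0.000135] = 4.785, so f = 0.04367.
Darcy-Weisbach: ΔP = f(L/D)(ρV²/2) = 0.04367·(916/0.0867)·(1120·0.9711²/2) = 0.04367·1.057e+04·528.1 = 2.437e+05 Pa.
ΔP = 2.437e+05 Pa = 244 kPa.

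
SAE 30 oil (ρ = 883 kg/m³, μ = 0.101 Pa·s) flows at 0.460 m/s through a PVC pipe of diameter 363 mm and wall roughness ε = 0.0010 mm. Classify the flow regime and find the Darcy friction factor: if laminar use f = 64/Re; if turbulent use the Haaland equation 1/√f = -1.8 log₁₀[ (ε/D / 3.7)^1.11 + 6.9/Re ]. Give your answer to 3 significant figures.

Re = ρVD/μ = 883·0.46·0.363/0.101 = 1460.
Re < 2300 → laminar, so f = 64/Re = 0.04384 (roughness is irrelevant in laminar flow).

f ≈ 0.0438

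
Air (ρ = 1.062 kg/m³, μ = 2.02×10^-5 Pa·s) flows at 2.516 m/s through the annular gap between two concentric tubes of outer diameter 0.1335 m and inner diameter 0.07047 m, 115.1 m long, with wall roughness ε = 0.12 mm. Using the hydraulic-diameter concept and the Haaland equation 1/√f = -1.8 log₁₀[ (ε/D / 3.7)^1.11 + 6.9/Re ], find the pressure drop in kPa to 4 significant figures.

Hydraulic diameter D_h = 4A/P = D_o - D_i = 0.1335 - 0.07047 = 0.06303 m.
Re = ρVD_h/μ = 1.062·2.516·0.06303/2.02e-05 = 8337.
ε/D_h = 0.00012/0.06303 = 0.0019; Haaland gives 1/√f = -1.8 log₁₀[0.000224+0.000828] = 5.361, so f = 0.0348.
ΔP = f(L/D_h)(ρV²/2) = 0.0348·115.1/0.06303·3.361 = 213.6 Pa.
ΔP = 0.2136 kPa.

ΔP ≈ 0.2136 kPa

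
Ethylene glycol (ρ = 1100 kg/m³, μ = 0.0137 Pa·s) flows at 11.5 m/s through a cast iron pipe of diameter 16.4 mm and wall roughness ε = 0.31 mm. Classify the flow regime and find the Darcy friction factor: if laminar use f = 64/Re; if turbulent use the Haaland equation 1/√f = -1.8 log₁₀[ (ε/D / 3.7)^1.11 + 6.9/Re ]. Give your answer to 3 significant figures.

f ≈ 0.0502

Re = ρVD/μ = 1100·11.5·0.0164/0.0137 = 1.514e+04.
Re > 4000 → turbulent. ε/D = 0.00031/0.0164 = 0.0189; Haaland: 1/√f = -1.8 log₁₀[0.00286 + 0.000456] = 4.463, so f = 0.0502.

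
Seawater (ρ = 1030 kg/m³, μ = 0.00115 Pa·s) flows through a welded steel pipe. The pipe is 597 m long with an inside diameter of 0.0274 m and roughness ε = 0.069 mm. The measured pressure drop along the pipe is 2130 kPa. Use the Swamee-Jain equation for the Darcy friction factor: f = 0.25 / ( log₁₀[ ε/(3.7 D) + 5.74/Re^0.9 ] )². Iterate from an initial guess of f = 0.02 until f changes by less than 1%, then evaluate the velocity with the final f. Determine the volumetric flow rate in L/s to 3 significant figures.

Q ≈ 1.55 L/s

Rearranging Darcy-Weisbach: V = √(2·ΔP·D/(f·L·ρ)). With ε/D = 6.9e-05/0.0274 = 0.00252, iterate starting from f = 0.02:
  f = 0.02 → V = √(2·2.13e+06·0.0274/(0.02·597·1030)) = 3.081 m/s; Re = ρVD/μ = 7.56e+04; f → 0.02707
  f = 0.02707 → V = 2.648 m/s; Re = 6.499e+04; f → 0.02735
  f = 0.02735 → V = 2.634 m/s; Re = 6.465e+04; f → 0.02736
Converged (Δf/f < 1%). With the final f = 0.02736: V = √(2·2.13e+06·0.0274/(0.02736·597·1030)) = 2.634 m/s.
Q = V·A = 2.634·(π/4·0.0274²) = 0.001553 m³/s = 1.55 L/s.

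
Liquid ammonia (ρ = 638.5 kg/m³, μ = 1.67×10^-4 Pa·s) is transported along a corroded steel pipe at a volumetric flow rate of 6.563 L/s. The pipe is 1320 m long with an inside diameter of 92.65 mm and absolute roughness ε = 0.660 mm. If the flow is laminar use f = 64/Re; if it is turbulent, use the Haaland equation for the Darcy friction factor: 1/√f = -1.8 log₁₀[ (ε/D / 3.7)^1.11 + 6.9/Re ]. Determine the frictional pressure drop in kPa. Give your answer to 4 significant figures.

ΔP ≈ 147.3 kPa

Q = 6.563 L/s = 6.563/1000 = 0.006563 m³/s.
Cross-sectional area A = πD²/4 = π(0.09265)²/4 = 0.006742 m²; mean velocity V = Q/A = 0.006563/0.006742 = 0.9735 m/s.
Reynolds number Re = ρVD/μ = 638.5 · 0.9735 · 0.09265 / 0.000167 = 3.448e+05.
Re > 4000 → turbulent. Relative roughness ε/D = 0.00066/0.09265 = 0.00712. Haaland: 1/√f = -1.8 log₁₀[(0.00712/3.7)^1.11 + 6.9/3.448e+05] = -1.8 log₁₀[0.000968 + 2e-05] = 5.41, so f = 0.03417.
Darcy-Weisbach: ΔP = f(L/D)(ρV²/2) = 0.03417·(1320/0.09265)·(638.5·0.9735²/2) = 0.03417·1.425e+04·302.5 = 1.473e+05 Pa.
ΔP = 1.473e+05 Pa = 147.3 kPa.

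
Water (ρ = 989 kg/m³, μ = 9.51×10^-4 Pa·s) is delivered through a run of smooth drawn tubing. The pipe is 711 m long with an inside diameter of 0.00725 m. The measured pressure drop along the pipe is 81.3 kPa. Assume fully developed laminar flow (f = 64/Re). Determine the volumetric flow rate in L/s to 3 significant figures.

Q ≈ 0.00815 L/s

For laminar flow, f = 64/Re with Re = ρVD/μ, so Darcy-Weisbach reduces to ΔP = 32μLV/D². Solving for V: V = ΔP·D²/(32μL) = 8.13e+04·(0.00725)²/(32·0.000951·711) = 0.1975 m/s.
Check: Re = ρVD/μ = 989·0.1975·0.00725/0.000951 = 1489 < 2300, so the laminar assumption holds.
Q = V·A = 0.1975·(π/4·0.00725²) = 8.153e-06 m³/s = 0.00815 L/s.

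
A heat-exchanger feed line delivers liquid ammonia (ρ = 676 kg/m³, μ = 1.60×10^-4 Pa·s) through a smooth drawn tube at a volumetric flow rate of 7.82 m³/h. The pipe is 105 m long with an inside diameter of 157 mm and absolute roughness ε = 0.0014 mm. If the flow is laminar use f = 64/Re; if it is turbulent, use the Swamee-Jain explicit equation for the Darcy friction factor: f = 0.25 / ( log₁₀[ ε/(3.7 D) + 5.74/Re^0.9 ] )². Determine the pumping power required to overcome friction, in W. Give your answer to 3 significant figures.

P ≈ 0.118 W

Q = 7.82 m³/h = 7.82/3600 = 0.002172 m³/s.
Cross-sectional area A = πD²/4 = π(0.157)²/4 = 0.01936 m²; mean velocity V = Q/A = 0.002172/0.01936 = 0.1122 m/s.
Reynolds number Re = ρVD/μ = 676 · 0.1122 · 0.157 / 0.00016 = 7.443e+04.
Re > 4000 → turbulent. Relative roughness ε/D = 1.4e-06/0.157 = 8.92e-06. Swamee-Jain: f = 0.25/(log₁₀[8.92e-06/3.7 + 5.74/7.443e+04^0.9])² = 0.25/(log₁₀[2.41e-06 + 0.000237])² = 0.25/(-3.621)² = 0.01906.
Darcy-Weisbach: ΔP = f(L/D)(ρV²/2) = 0.01906·(105/0.157)·(676·0.1122²/2) = 0.01906·668.8·4.255 = 54.26 Pa.
Pumping power P = QΔP = 0.002172·54.26 = 0.1179 W = 0.118 W.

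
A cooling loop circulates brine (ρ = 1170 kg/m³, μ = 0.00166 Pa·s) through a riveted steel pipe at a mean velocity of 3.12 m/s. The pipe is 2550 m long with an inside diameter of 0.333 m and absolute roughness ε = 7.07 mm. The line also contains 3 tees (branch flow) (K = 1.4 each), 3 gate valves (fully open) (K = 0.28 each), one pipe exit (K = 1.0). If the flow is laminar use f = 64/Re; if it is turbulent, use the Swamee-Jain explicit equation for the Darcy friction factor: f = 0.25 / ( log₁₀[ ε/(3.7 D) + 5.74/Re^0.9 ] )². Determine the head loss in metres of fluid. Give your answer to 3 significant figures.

h_f ≈ 192 m

Reynolds number Re = ρVD/μ = 1170 · 3.12 · 0.333 / 0.00166 = 7.323e+05.
Re > 4000 → turbulent. Relative roughness ε/D = 0.00707/0.333 = 0.0212. Swamee-Jain: f = 0.25/(log₁₀[0.0212/3.7 + 5.74/7.323e+05^0.9])² = 0.25/(log₁₀[0.00574 + 3.02e-05])² = 0.25/(-2.239)² = 0.04987.
Total minor-loss coefficient ΣK = 3·1.4 + 3·0.28 + 1·1 = 6.04.
ΔP = [f·L/D + ΣK]·(ρV²/2) = [0.04987·2550/0.333 + 6.04]·(1170·3.12²/2) = [381.9 + 6.04]·5695 = 2.209e+06 Pa.
Head loss h_f = ΔP/(ρg) = 2.209e+06/(1170·9.81) = 192 m.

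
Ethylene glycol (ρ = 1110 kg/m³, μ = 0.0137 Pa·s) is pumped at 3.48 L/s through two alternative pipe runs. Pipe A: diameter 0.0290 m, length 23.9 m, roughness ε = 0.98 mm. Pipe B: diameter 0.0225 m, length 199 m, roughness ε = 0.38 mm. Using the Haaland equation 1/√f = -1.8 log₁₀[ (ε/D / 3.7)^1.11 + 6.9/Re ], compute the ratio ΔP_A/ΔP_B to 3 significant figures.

ΔP_A/ΔP_B ≈ 0.0438

Pipe A: V = Q/A = 0.00348/0.0006605 = 5.269 m/s; Re = 1.238e+04; ε/D = 0.0338; Haaland → f = 0.06255; ΔP_A = f(L/D)(ρV²/2) = 7.941e+05 Pa.
Pipe B: V = Q/A = 0.00348/0.0003976 = 8.752 m/s; Re = 1.596e+04; ε/D = 0.0169; Haaland → f = 0.04824; ΔP_B = f(L/D)(ρV²/2) = 1.814e+07 Pa.
ΔP_A/ΔP_B = 7.941e+05/1.814e+07 = 0.0438.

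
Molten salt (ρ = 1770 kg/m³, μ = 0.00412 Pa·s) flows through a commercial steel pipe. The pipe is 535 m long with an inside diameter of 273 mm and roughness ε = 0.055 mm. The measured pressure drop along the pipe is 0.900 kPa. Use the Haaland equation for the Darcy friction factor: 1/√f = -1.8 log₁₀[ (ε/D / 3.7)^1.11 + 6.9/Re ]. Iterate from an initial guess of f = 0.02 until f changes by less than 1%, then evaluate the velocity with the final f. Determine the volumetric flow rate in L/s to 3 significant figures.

Rearranging Darcy-Weisbach: V = √(2·ΔP·D/(f·L·ρ)). With ε/D = 5.5e-05/0.273 = 0.000201, iterate starting from f = 0.02:
  f = 0.02 → V = √(2·900·0.273/(0.02·535·1770)) = 0.1611 m/s; Re = ρVD/μ = 1.889e+04; f → 0.02645
  f = 0.02645 → V = 0.1401 m/s; Re = 1.643e+04; f → 0.02737
  f = 0.02737 → V = 0.1377 m/s; Re = 1.615e+04; f → 0.02749
Converged (Δf/f < 1%). With the final f = 0.02749: V = √(2·900·0.273/(0.02749·535·1770)) = 0.1374 m/s.
Q = V·A = 0.1374·(π/4·0.273²) = 0.008043 m³/s = 8.04 L/s.

Q ≈ 8.04 L/s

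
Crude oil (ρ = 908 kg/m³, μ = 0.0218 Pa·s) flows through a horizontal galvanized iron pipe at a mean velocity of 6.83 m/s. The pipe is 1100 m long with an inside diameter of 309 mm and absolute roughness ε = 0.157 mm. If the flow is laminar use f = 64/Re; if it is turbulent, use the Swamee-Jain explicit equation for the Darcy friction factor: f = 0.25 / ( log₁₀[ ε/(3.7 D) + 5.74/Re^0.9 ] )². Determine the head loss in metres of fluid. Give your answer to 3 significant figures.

Reynolds number Re = ρVD/μ = 908 · 6.83 · 0.309 / 0.0218 = 8.79e+04.
Re > 4000 → turbulent. Relative roughness ε/D = 0.000157/0.309 = 0.000508. Swamee-Jain: f = 0.25/(log₁₀[0.000508/3.7 + 5.74/8.79e+04^0.9])² = 0.25/(log₁₀[0.000137 + 0.000204])² = 0.25/(-3.467)² = 0.0208.
Darcy-Weisbach: ΔP = f(L/D)(ρV²/2) = 0.0208·(1100/0.309)·(908·6.83²/2) = 0.0208·3560·2.118e+04 = 1.568e+06 Pa.
Head loss h_f = ΔP/(ρg) = 1.568e+06/(908·9.81) = 176 m.

h_f ≈ 176 m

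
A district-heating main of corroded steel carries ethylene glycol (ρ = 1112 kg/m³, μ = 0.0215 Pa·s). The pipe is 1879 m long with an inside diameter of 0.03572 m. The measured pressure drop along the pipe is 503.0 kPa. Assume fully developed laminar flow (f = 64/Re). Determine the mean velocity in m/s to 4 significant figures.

For laminar flow, f = 64/Re with Re = ρVD/μ, so Darcy-Weisbach reduces to ΔP = 32μLV/D². Solving for V: V = ΔP·D²/(32μL) = 5.03e+05·(0.03572)²/(32·0.0215·1879) = 0.4965 m/s.
Check: Re = ρVD/μ = 1112·0.4965·0.03572/0.0215 = 917.2 < 2300, so the laminar assumption holds.

V ≈ 0.4965 m/s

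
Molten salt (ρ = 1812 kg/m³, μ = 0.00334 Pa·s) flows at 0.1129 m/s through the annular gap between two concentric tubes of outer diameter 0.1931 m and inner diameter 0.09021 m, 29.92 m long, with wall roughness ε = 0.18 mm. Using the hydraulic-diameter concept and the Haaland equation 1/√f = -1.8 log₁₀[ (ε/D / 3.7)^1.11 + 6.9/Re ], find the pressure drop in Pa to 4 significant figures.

ΔP ≈ 124.4 Pa

Hydraulic diameter D_h = 4A/P = D_o - D_i = 0.1931 - 0.09021 = 0.1029 m.
Re = ρVD_h/μ = 1812·0.1129·0.1029/0.00334 = 6302.
ε/D_h = 0.00018/0.1029 = 0.00175; Haaland gives 1/√f = -1.8 log₁₀[0.000204+0.00109] = 5.196, so f = 0.03704.
ΔP = f(L/D_h)(ρV²/2) = 0.03704·29.92/0.1029·11.55 = 124.4 Pa.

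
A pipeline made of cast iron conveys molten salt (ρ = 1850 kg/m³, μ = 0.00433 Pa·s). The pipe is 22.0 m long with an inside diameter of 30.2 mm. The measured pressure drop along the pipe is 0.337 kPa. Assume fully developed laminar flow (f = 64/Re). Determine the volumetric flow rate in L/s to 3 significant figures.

Q ≈ 0.0722 L/s

For laminar flow, f = 64/Re with Re = ρVD/μ, so Darcy-Weisbach reduces to ΔP = 32μLV/D². Solving for V: V = ΔP·D²/(32μL) = 337·(0.0302)²/(32·0.00433·22) = 0.1008 m/s.
Check: Re = ρVD/μ = 1850·0.1008·0.0302/0.00433 = 1301 < 2300, so the laminar assumption holds.
Q = V·A = 0.1008·(π/4·0.0302²) = 7.222e-05 m³/s = 0.0722 L/s.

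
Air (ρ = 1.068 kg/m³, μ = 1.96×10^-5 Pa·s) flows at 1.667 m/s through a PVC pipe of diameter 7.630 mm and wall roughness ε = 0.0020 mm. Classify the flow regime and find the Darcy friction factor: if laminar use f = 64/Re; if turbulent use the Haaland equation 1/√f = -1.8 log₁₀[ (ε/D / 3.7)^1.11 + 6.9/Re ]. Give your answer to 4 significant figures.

Re = ρVD/μ = 1.068·1.667·0.00763/1.96e-05 = 693.1.
Re < 2300 → laminar, so f = 64/Re = 0.09234 (roughness is irrelevant in laminar flow).

f ≈ 0.09234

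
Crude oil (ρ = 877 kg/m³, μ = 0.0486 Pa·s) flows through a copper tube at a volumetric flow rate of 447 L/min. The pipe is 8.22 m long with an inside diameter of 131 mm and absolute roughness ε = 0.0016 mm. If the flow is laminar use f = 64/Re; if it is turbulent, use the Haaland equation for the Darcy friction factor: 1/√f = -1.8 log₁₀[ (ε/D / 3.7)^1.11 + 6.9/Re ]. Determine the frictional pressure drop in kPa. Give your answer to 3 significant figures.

Q = 447 L/min = 447/60000 = 0.00745 m³/s.
Cross-sectional area A = πD²/4 = π(0.131)²/4 = 0.01348 m²; mean velocity V = Q/A = 0.00745/0.01348 = 0.5527 m/s.
Reynolds number Re = ρVD/μ = 877 · 0.5527 · 0.131 / 0.0486 = 1307.
Re < 2300 → laminar flow, so f = 64/Re = 64/1307 = 0.04898 (the turbulent correlation is not needed).
Darcy-Weisbach: ΔP = f(L/D)(ρV²/2) = 0.04898·(8.22/0.131)·(877·0.5527²/2) = 0.04898·62.75·134 = 411.8 Pa.
ΔP = 411.8 Pa = 0.412 kPa.

ΔP ≈ 0.412 kPa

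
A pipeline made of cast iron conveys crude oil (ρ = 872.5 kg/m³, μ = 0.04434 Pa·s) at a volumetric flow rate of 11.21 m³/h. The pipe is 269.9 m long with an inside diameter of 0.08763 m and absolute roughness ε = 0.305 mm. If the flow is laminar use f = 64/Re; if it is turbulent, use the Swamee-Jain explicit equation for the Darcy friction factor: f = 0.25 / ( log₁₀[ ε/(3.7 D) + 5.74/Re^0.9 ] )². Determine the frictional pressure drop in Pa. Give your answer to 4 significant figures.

Q = 11.21 m³/h = 11.21/3600 = 0.003114 m³/s.
Cross-sectional area A = πD²/4 = π(0.08763)²/4 = 0.006031 m²; mean velocity V = Q/A = 0.003114/0.006031 = 0.5163 m/s.
Reynolds number Re = ρVD/μ = 872.5 · 0.5163 · 0.08763 / 0.0443 = 890.3.
Re < 2300 → laminar flow, so f = 64/Re = 64/890.3 = 0.07189 (the turbulent correlation is not needed).
Darcy-Weisbach: ΔP = f(L/D)(ρV²/2) = 0.07189·(269.9/0.08763)·(872.5·0.5163²/2) = 0.07189·3080·116.3 = 2.575e+04 Pa.

ΔP ≈ 25750 Pa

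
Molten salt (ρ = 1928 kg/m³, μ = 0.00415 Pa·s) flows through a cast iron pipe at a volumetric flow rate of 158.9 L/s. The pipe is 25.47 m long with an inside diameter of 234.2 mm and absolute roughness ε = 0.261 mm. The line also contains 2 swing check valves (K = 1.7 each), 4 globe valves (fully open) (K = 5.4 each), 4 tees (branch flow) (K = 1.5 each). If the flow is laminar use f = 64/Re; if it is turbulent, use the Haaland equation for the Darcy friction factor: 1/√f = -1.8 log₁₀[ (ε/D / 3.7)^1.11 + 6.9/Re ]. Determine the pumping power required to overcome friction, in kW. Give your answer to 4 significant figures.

P ≈ 69.32 kW

Q = 158.9 L/s = 158.9/1000 = 0.1589 m³/s.
Cross-sectional area A = πD²/4 = π(0.2342)²/4 = 0.04308 m²; mean velocity V = Q/A = 0.1589/0.04308 = 3.689 m/s.
Reynolds number Re = ρVD/μ = 1928 · 3.689 · 0.2342 / 0.00415 = 4.013e+05.
Re > 4000 → turbulent. Relative roughness ε/D = 0.000261/0.2342 = 0.00111. Haaland: 1/√f = -1.8 log₁₀[(0.00111/3.7)^1.11 + 6.9/4.013e+05] = -1.8 log₁₀[0.000123 + 1.72e-05] = 6.933, so f = 0.0208.
Total minor-loss coefficient ΣK = 2·1.7 + 4·5.4 + 4·1.5 = 31.
ΔP = [f·L/D + ΣK]·(ρV²/2) = [0.0208·25.47/0.2342 + 31]·(1928·3.689²/2) = [2.262 + 31]·1.312e+04 = 4.363e+05 Pa.
Pumping power P = QΔP = 0.1589·4.363e+05 = 69322 W = 69.32 kW.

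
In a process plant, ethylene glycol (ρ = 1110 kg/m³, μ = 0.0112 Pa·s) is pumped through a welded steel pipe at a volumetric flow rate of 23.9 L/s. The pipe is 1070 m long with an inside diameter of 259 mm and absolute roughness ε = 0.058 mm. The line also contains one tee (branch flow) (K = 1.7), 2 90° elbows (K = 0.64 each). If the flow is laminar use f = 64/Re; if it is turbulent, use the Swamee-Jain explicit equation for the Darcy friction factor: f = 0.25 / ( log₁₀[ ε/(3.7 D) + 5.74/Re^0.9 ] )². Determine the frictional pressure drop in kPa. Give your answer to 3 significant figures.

ΔP ≈ 14.6 kPa

Q = 23.9 L/s = 23.9/1000 = 0.0239 m³/s.
Cross-sectional area A = πD²/4 = π(0.259)²/4 = 0.05269 m²; mean velocity V = Q/A = 0.0239/0.05269 = 0.4536 m/s.
Reynolds number Re = ρVD/μ = 1110 · 0.4536 · 0.259 / 0.0112 = 1.164e+04.
Re > 4000 → turbulent. Relative roughness ε/D = 5.8e-05/0.259 = 0.000224. Swamee-Jain: f = 0.25/(log₁₀[0.000224/3.7 + 5.74/1.164e+04^0.9])² = 0.25/(log₁₀[6.05e-05 + 0.00126])² = 0.25/(-2.88)² = 0.03014.
Total minor-loss coefficient ΣK = 1·1.7 + 2·0.64 = 2.98.
ΔP = [f·L/D + ΣK]·(ρV²/2) = [0.03014·1070/0.259 + 2.98]·(1110·0.4536²/2) = [124.5 + 2.98]·114.2 = 1.456e+04 Pa.
ΔP = 1.456e+04 Pa = 14.6 kPa.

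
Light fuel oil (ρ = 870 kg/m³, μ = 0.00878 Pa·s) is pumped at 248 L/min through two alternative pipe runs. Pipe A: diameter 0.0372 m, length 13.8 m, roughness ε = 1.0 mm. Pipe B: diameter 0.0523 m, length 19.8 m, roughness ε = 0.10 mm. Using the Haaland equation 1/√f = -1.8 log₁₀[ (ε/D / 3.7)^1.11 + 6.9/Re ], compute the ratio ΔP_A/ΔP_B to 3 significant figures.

Pipe A: V = Q/A = 0.004133/0.001087 = 3.803 m/s; Re = 1.402e+04; ε/D = 0.0269; Haaland → f = 0.05704; ΔP_A = f(L/D)(ρV²/2) = 1.331e+05 Pa.
Pipe B: V = Q/A = 0.004133/0.002148 = 1.924 m/s; Re = 9971; ε/D = 0.00191; Haaland → f = 0.03345; ΔP_B = f(L/D)(ρV²/2) = 2.039e+04 Pa.
ΔP_A/ΔP_B = 1.331e+05/2.039e+04 = 6.53.

ΔP_A/ΔP_B ≈ 6.53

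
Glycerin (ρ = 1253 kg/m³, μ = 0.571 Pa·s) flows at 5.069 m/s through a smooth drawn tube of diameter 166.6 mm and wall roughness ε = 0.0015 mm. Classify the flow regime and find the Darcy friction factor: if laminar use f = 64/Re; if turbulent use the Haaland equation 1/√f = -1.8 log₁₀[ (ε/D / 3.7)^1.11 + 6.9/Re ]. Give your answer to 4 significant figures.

f ≈ 0.03454

Re = ρVD/μ = 1253·5.069·0.1666/0.571 = 1853.
Re < 2300 → laminar, so f = 64/Re = 0.03454 (roughness is irrelevant in laminar flow).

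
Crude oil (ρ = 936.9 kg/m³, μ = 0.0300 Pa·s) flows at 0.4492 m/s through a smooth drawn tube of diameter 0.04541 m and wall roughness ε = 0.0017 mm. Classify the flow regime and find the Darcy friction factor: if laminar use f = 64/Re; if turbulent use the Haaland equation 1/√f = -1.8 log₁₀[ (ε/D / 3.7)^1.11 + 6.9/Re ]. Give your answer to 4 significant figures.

f ≈ 0.1005

Re = ρVD/μ = 936.9·0.4492·0.04541/0.03 = 637.
Re < 2300 → laminar, so f = 64/Re = 0.1005 (roughness is irrelevant in laminar flow).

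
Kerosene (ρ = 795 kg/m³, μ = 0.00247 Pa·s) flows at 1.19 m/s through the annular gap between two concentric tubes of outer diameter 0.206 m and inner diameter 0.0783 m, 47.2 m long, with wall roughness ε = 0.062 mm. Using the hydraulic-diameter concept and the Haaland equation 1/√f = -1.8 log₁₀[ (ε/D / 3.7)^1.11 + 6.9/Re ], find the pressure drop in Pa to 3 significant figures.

ΔP ≈ 4640 Pa

Hydraulic diameter D_h = 4A/P = D_o - D_i = 0.206 - 0.0783 = 0.1277 m.
Re = ρVD_h/μ = 795·1.19·0.1277/0.00247 = 4.891e+04.
ε/D_h = 6.2e-05/0.1277 = 0.000486; Haaland gives 1/√f = -1.8 log₁₀[4.91e-05+0.000141] = 6.698, so f = 0.02229.
ΔP = f(L/D_h)(ρV²/2) = 0.02229·47.2/0.1277·562.9 = 4638 Pa.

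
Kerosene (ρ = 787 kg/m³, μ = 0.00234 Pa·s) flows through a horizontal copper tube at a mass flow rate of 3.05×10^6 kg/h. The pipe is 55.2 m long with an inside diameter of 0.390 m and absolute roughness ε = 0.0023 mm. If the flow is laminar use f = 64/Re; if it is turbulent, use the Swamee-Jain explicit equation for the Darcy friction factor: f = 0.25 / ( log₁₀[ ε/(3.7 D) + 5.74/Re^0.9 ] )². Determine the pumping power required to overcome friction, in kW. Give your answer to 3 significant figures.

ṁ = 3.05×10^6 kg/h = 3.05×10^6/3600 = 847.2 kg/s.
A = πD²/4 = π(0.39)²/4 = 0.1195 m²; mean velocity V = ṁ/(ρA) = 847.2/(787 · 0.1195) = 9.012 m/s.
Reynolds number Re = ρVD/μ = 787 · 9.012 · 0.39 / 0.00234 = 1.182e+06.
Re > 4000 → turbulent. Relative roughness ε/D = 2.3e-06/0.39 = 5.9e-06. Swamee-Jain: f = 0.25/(log₁₀[5.9e-06/3.7 + 5.74/1.182e+06^0.9])² = 0.25/(log₁₀[1.59e-06 + 1.97e-05])² = 0.25/(-4.673)² = 0.01145.
Darcy-Weisbach: ΔP = f(L/D)(ρV²/2) = 0.01145·(55.2/0.39)·(787·9.012²/2) = 0.01145·141.5·3.196e+04 = 5.179e+04 Pa.
Q = ṁ/ρ = 847.2/787 = 1.077 m³/s.
Pumping power P = QΔP = 1.077·5.179e+04 = 55750 W = 55.8 kW.

P ≈ 55.8 kW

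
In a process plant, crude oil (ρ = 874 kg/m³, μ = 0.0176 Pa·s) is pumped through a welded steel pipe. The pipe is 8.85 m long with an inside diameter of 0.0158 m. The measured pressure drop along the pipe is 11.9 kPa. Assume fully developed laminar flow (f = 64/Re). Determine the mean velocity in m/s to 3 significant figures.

V ≈ 0.596 m/s

For laminar flow, f = 64/Re with Re = ρVD/μ, so Darcy-Weisbach reduces to ΔP = 32μLV/D². Solving for V: V = ΔP·D²/(32μL) = 1.19e+04·(0.0158)²/(32·0.0176·8.85) = 0.596 m/s.
Check: Re = ρVD/μ = 874·0.596·0.0158/0.0176 = 467.6 < 2300, so the laminar assumption holds.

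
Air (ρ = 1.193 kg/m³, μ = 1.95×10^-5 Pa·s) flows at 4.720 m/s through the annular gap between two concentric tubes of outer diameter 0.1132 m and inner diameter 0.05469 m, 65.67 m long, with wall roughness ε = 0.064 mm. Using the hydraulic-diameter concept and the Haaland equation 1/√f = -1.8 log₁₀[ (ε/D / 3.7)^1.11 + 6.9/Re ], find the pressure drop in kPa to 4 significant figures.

Hydraulic diameter D_h = 4A/P = D_o - D_i = 0.1132 - 0.05469 = 0.05851 m.
Re = ρVD_h/μ = 1.193·4.72·0.05851/1.95e-05 = 1.69e+04.
ε/D_h = 6.4e-05/0.05851 = 0.00109; Haaland gives 1/√f = -1.8 log₁₀[0.000121+0.000408] = 5.897, so f = 0.02875.
ΔP = f(L/D_h)(ρV²/2) = 0.02875·65.67/0.05851·13.29 = 428.9 Pa.
ΔP = 0.4289 kPa.

ΔP ≈ 0.4289 kPa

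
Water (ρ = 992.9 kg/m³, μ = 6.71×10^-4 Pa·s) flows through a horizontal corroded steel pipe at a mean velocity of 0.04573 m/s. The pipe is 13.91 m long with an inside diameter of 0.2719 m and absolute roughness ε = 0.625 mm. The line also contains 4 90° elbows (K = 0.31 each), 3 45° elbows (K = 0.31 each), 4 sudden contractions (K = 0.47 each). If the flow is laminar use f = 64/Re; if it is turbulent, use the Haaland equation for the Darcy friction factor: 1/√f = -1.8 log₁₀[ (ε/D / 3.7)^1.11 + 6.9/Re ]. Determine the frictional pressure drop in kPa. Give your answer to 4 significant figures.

ΔP ≈ 0.005819 kPa

Reynolds number Re = ρVD/μ = 992.9 · 0.04573 · 0.2719 / 0.000671 = 1.84e+04.
Re > 4000 → turbulent. Relative roughness ε/D = 0.000625/0.2719 = 0.0023. Haaland: 1/√f = -1.8 log₁₀[(0.0023/3.7)^1.11 + 6.9/1.84e+04] = -1.8 log₁₀[0.000276 + 0.000375] = 5.736, so f = 0.0304.
Total minor-loss coefficient ΣK = 4·0.31 + 3·0.31 + 4·0.47 = 4.05.
ΔP = [f·L/D + ΣK]·(ρV²/2) = [0.0304·13.91/0.2719 + 4.05]·(992.9·0.04573²/2) = [1.555 + 4.05]·1.038 = 5.819 Pa.
ΔP = 5.819 Pa = 0.005819 kPa.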